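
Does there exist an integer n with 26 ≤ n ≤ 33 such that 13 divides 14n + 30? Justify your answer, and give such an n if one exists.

At n = 26, 14·26 + 30 = 394 ≡ 4 (mod 13), and each step in n adds 14 ≡ 1 (mod 13), giving residues 4, 5, 6, 7, 8, 9, 10, 11 for n = 26, 27, …, 33.
The residue 0 does not occur, so no n in [26, 33] makes 14n + 30 a multiple of 13.

No such integer n in that range exists.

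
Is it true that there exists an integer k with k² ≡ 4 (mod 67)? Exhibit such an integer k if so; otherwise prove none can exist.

Take k = 65. Then 65² = 4225 = 63·67 + 4, so 65² ≡ 4 (mod 67).

k = 65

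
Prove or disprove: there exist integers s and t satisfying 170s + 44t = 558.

s = 17, t = -53

gcd(170, 44) = 2, and 2 divides 558, so integer solutions exist.
Dividing through by 2 reduces the equation to 85s + 22t = 279.
Run the Euclidean algorithm on 85 and 22: 85 = 3·22 + 19, 22 = 1·19 + 3, 19 = 6·3 + 1, 3 = 3·1 + 0.
Unwinding: 1 = 19 − 6·3 = 19 − 6·(22 − 1·19) = −6·22 + 7·19 = −6·22 + 7·(85 − 3·22) = 7·85 − 27·22, i.e. 85·7 + 22·(-27) = 1.
Multiplying through by 279: s = 7·279 = 1953, t = (-27)·279 = -7533 is a solution.
Shifting by a multiple of (22, −85) keeps it a solution: s = 1953 − 88·22 = 17, t = -7533 + 88·85 = -53.
Check: 170·17 + 44·(-53) = 2890 − 2332 = 558. ✓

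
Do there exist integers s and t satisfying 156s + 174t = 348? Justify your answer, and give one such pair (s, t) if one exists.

Since gcd(156, 174) = 6 and 348 = 6·58, Bézout's identity guarantees a solution.
Dividing through by 6 reduces the equation to 26s + 29t = 58.
Run the Euclidean algorithm on 29 and 26: 29 = 1·26 + 3, 26 = 8·3 + 2, 3 = 1·2 + 1, 2 = 2·1 + 0.
Working back up the chain: 1 = 3 − 1·2 = 3 − (26 − 8·3) = −26 + 9·3 = −26 + 9·(29 − 1·26) = 9·29 − 10·26. So 26·(-10) + 29·9 = 1.
Scaling by 58 gives the particular solution (s, t) = (-580, 522).
Adding 20·29 to s and subtracting 20·26 from t gives the tidier solution (0, 2).
Indeed 156·0 + 174·2 = 0 + 348 = 348.

s = 0, t = 2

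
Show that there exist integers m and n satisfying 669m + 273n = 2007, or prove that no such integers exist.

gcd(669, 273) = 3, and 3 divides 2007, so integer solutions exist.
Dividing through by 3 reduces the equation to 223m + 91n = 669.
Euclidean algorithm: 223 = 2·91 + 41, 91 = 2·41 + 9, 41 = 4·9 + 5, 9 = 1·5 + 4, 5 = 1·4 + 1, 4 = 4·1 + 0.
Working back up the chain: 1 = 5 − 1·4 = 5 − (9 − 1·5) = −9 + 2·5 = −9 + 2·(41 − 4·9) = 2·41 − 9·9 = 2·41 − 9·(91 − 2·41) = −9·91 + 20·41 = −9·91 + 20·(223 − 2·91) = 20·223 − 49·91. So 223·20 + 91·(-49) = 1.
Multiplying through by 669: m = 20·669 = 13380, n = (-49)·669 = -32781 is a solution.
Shifting by a multiple of (91, −223) keeps it a solution: m = 13380 − 147·91 = 3, n = -32781 + 147·223 = 0.
Indeed 669·3 + 273·0 = 2007 + 0 = 2007.

m = 3, n = 0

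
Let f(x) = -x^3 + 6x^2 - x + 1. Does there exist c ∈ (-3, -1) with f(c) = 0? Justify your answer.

The endpoint values f(-3) = 85 and f(-1) = 9 are both positive. Claim: f(x) > 0 for every x in (-3, -1).
Shift to the endpoint -1: with x = -1 − u (0 < u < 2), one computes f(-1 − u) = u^3 + 9u^2 + 16u + 9.
The nonzero coefficients here are all positive, so for u > 0 every term is positive (or zero), and the constant term 9 is strictly positive.
Therefore f(x) > 0 throughout (-3, -1), and f has no zero there.

No.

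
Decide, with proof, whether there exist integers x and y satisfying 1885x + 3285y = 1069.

No such integers exist.

gcd(1885, 3285) = 5, so every integer of the form 1885x + 3285y is a multiple of 5.
However 1069 leaves remainder 4 on division by 5.
Hence no integers x, y satisfy the equation.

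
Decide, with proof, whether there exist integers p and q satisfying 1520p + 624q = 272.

p = 1, q = -2

gcd(1520, 624) = 16, and 16 divides 272, so integer solutions exist.
Dividing through by 16 reduces the equation to 95p + 39q = 17.
Dividing repeatedly: 95 = 2·39 + 17, 39 = 2·17 + 5, 17 = 3·5 + 2, 5 = 2·2 + 1, 2 = 2·1 + 0.
Unwinding: 1 = 5 − 2·2 = 5 − 2·(17 − 3·5) = −2·17 + 7·5 = −2·17 + 7·(39 − 2·17) = 7·39 − 16·17 = 7·39 − 16·(95 − 2·39) = −16·95 + 39·39, i.e. 95·(-16) + 39·39 = 1.
Scaling by 17 gives the particular solution (p, q) = (-272, 663).
Shifting by a multiple of (39, −95) keeps it a solution: p = -272 + 7·39 = 1, q = 663 − 7·95 = -2.
Check: 1520·1 + 624·(-2) = 1520 − 1248 = 272. ✓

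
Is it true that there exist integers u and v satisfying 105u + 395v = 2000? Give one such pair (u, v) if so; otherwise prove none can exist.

Every value of 105u + 395v is a multiple of gcd(105, 395) = 5; since 5 ∣ 2000, solutions exist.
Dividing through by 5 reduces the equation to 21u + 79v = 400.
Run the Euclidean algorithm on 79 and 21: 79 = 3·21 + 16, 21 = 1·16 + 5, 16 = 3·5 + 1, 5 = 5·1 + 0.
Unwinding: 1 = 16 − 3·5 = 16 − 3·(21 − 1·16) = −3·21 + 4·16 = −3·21 + 4·(79 − 3·21) = 4·79 − 15·21, i.e. 21·(-15) + 79·4 = 1.
Scaling by 400 gives the particular solution (u, v) = (-6000, 1600).
Shifting by a multiple of (79, −21) keeps it a solution: u = -6000 + 76·79 = 4, v = 1600 − 76·21 = 4.
Indeed 105·4 + 395·4 = 420 + 1580 = 2000.

u = 4, v = 4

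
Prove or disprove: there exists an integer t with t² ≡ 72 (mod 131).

There is no such integer.

Apply Euler's criterion with the prime 131: 72 is a quadratic residue iff 72^65 ≡ 1 (mod 131), and a non-residue iff it is ≡ −1.
Repeated squaring mod 131: 72^2 = 5184 ≡ 75; 72^4 ≡ 75² = 5625 ≡ 123; 72^8 ≡ 123² = 15129 ≡ 64; 72^16 ≡ 64² = 4096 ≡ 35; 72^32 ≡ 35² = 1225 ≡ 46; 72^64 ≡ 46² = 2116 ≡ 20.
Since 65 = 64 + 1, 72^65 ≡ 20 · 72; multiplying out mod 131: 20·72 = 1440 ≡ 130. Thus 72^65 ≡ 130 ≡ −1 (mod 131).
By Euler's criterion 72 is a quadratic non-residue mod 131: no t satisfies t² ≡ 72 (mod 131).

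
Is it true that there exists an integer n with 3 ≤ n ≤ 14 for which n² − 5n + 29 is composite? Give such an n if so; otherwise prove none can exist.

At n = 6: 6² − 5·6 + 29 = 35 = 5·7, which is composite.

n = 6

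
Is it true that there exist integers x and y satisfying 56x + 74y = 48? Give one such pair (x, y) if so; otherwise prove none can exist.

x = 22, y = -16

Since gcd(56, 74) = 2 and 48 = 2·24, Bézout's identity guarantees a solution.
Dividing through by 2 reduces the equation to 28x + 37y = 24.
Dividing repeatedly: 37 = 1·28 + 9, 28 = 3·9 + 1, 9 = 9·1 + 0.
Back-substituting, 1 = 28 − 3·9 = 28 − 3·(37 − 1·28) = −3·37 + 4·28; that is, 28·4 + 37·(-3) = 1.
Times 24: 28·96 + 37·(-72) = 24, so (96, -72) solves it.
The general solution is x = 96 + 37k, y = -72 − 28k; taking k = -2 gives the smaller pair x = 22, y = -16.
Indeed 56·22 + 74·(-16) = 1232 − 1184 = 48.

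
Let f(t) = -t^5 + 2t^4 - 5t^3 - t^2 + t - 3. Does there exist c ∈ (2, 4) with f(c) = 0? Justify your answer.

No.

The endpoint values f(2) = -45 and f(4) = -847 are both negative. Claim: f(t) < 0 for every t in (2, 4).
Substitute t = 2 + u, where 0 < u < 2 on the interval. Expanding, f(2 + u) = -u^5 - 8u^4 - 29u^3 - 63u^2 - 79u - 45.
All 6 nonzero coefficients of this polynomial in u are negative; hence for u > 0 the value is a sum of negative terms (the constant -45 among them).
Therefore f(t) < 0 throughout (2, 4), and f has no zero there.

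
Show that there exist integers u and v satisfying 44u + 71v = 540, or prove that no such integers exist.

44 and 71 are coprime, so 44u + 71v ranges over all of ℤ.
Euclidean algorithm: 71 = 1·44 + 27, 44 = 1·27 + 17, 27 = 1·17 + 10, 17 = 1·10 + 7, 10 = 1·7 + 3, 7 = 2·3 + 1, 3 = 3·1 + 0.
Back-substituting, 1 = 7 − 2·3 = 7 − 2·(10 − 1·7) = −2·10 + 3·7 = −2·10 + 3·(17 − 1·10) = 3·17 − 5·10 = 3·17 − 5·(27 − 1·17) = −5·27 + 8·17 = −5·27 + 8·(44 − 1·27) = 8·44 − 13·27 = 8·44 − 13·(71 − 1·44) = −13·71 + 21·44; that is, 44·21 + 71·(-13) = 1.
Times 540: 44·11340 + 71·(-7020) = 540, so (11340, -7020) solves it.
The general solution is u = 11340 + 71k, v = -7020 − 44k; taking k = -159 gives the smaller pair u = 51, v = -24.
Check: 44·51 + 71·(-24) = 2244 − 1704 = 540. ✓

u = 51, v = -24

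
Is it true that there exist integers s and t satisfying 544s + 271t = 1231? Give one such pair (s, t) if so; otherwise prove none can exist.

s = 209, t = -415

Since gcd(544, 271) = 1, every integer is an integer combination of 544 and 271.
Dividing repeatedly: 544 = 2·271 + 2, 271 = 135·2 + 1, 2 = 2·1 + 0.
Back-substituting, 1 = 271 − 135·2 = 271 − 135·(544 − 2·271) = −135·544 + 271·271; that is, 544·(-135) + 271·271 = 1.
Scaling by 1231 gives the particular solution (s, t) = (-166185, 333601).
Shifting by a multiple of (271, −544) keeps it a solution: s = -166185 + 614·271 = 209, t = 333601 − 614·544 = -415.
Check: 544·209 + 271·(-415) = 113696 − 112465 = 1231. ✓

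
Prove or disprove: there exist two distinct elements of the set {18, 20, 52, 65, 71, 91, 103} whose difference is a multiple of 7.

No such pair exists.

Two integers differ by a multiple of 7 exactly when they have the same residue mod 7. The residues are 18↦4, 20↦6, 52↦3, 65↦2, 71↦1, 91↦0, 103↦5.
All 7 residues are distinct, so no two elements differ by a multiple of 7.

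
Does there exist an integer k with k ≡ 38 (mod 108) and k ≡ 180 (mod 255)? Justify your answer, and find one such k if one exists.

There is no such integer.

Reduce both congruences modulo 3, which divides 108 and 255: they say k ≡ 38 (mod 3) and k ≡ 180 (mod 3).
However 38 ≡ 2 and 180 ≡ 0 (mod 3), and 2 ≠ 0.
So no integer satisfies both congruences.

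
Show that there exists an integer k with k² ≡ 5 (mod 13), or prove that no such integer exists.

No such integer exists.

Squares mod 13 repeat after k = 6 (as (−k)² = k²); for k = 0..6 they are 0, 1, 4, 9, 3, 12, 10.
So the quadratic residues mod 13 are {0, 1, 3, 4, 9, 10, 12}, and 5 is not among them.
Therefore k² ≡ 5 (mod 13) has no solution.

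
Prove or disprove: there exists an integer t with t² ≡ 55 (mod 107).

107 is prime, so by Euler's criterion 55 is a square mod 107 iff 55^((107−1)/2) = 55^53 ≡ 1 (mod 107).
Repeated squaring mod 107: 55^2 = 3025 ≡ 29; 55^4 ≡ 29² = 841 ≡ 92; 55^8 ≡ 92² = 8464 ≡ 11; 55^16 ≡ 11² = 121 ≡ 14; 55^32 ≡ 14² = 196 ≡ 89.
Since 53 = 32 + 16 + 4 + 1, 55^53 ≡ 89 · 14 · 92 · 55; multiplying out mod 107: 89·14 = 1246 ≡ 69, then 69·92 = 6348 ≡ 35, then 35·55 = 1925 ≡ 106. Thus 55^53 ≡ 106 ≡ −1 (mod 107).
By Euler's criterion 55 is a quadratic non-residue mod 107: no t satisfies t² ≡ 55 (mod 107).

No, no such integer exists.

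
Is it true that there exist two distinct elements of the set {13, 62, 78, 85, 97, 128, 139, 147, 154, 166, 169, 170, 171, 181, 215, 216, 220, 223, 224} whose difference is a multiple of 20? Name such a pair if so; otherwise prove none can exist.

Residues mod 20: 13↦13, 62↦2, 78↦18, 85↦5, 97↦17, 128↦8, 139↦19, 147↦7, 154↦14, 166↦6, 169↦9, 170↦10, 171↦11, 181↦1, 215↦15, 216↦16, 220↦0, 223↦3, 224↦4.
No residue repeats among the 19 elements, so no pair has difference ≡ 0 (mod 20).

No such pair exists.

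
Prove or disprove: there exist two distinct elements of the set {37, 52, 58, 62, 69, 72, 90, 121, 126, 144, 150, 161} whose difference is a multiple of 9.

The pair (58, 121) works.

58 mod 9 = 4 and 121 mod 9 = 4, so 121 − 58 = 63 = 7·9.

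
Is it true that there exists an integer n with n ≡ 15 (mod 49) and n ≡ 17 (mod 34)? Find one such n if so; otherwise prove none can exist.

Since 49 and 34 share no common factor, CRT says the pair of congruences has a solution (unique mod 1666).
Write n = 15 + 49t and require 15 + 49t ≡ 17 (mod 34), i.e. 49t ≡ 2 (mod 34).
49 ≡ 15 (mod 34), so this reads 15t ≡ 2 (mod 34). Invert 15 mod 34 by the Euclidean algorithm: 34 = 2·15 + 4, 15 = 3·4 + 3, 4 = 1·3 + 1, 3 = 3·1 + 0; back-substituting, 1 = 4 − 1·3 = 4 − (15 − 3·4) = −15 + 4·4 = −15 + 4·(34 − 2·15) = 4·34 − 9·15. Hence 15·(-9) ≡ 1, so 15⁻¹ ≡ -9 ≡ 25 (mod 34).
Therefore t ≡ 25·2 = 50 ≡ 16 (mod 34).
Taking t = 16 gives n = 15 + 49·16 = 799.
Verify: 799 = 16·49 + 15 and 799 = 23·34 + 17. ✓

n = 799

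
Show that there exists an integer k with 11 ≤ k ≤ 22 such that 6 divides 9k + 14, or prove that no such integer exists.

At k = 11, 9·11 + 14 = 113 ≡ 5 (mod 6), and each step in k adds 9 ≡ 3 (mod 6), giving residues 5, 2, 5, 2, 5, 2, 5, 2, 5, 2, 5, 2 for k = 11, 12, …, 22.
Since 0 is absent from this list, 6 ∤ 9k + 14 for every k with 11 ≤ k ≤ 22.

There is no such integer k in that range.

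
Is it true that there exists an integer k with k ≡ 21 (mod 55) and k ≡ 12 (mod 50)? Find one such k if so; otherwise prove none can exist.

Reduce both congruences modulo 5, which divides 55 and 50: they say k ≡ 21 (mod 5) and k ≡ 12 (mod 5).
However 21 ≡ 1 and 12 ≡ 2 (mod 5), and 1 ≠ 2.
Therefore no such k exists.

No such integer exists.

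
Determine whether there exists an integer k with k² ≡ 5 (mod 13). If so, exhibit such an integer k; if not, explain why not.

No, no such integer exists.

Computing k² mod 13 for k = 0, 1, …, 6 (enough, by the symmetry k ↦ 13 − k) gives 0, 1, 4, 9, 3, 12, 10.
So the quadratic residues mod 13 are {0, 1, 3, 4, 9, 10, 12}, and 5 is not among them.
Hence no integer k has k² ≡ 5 (mod 13).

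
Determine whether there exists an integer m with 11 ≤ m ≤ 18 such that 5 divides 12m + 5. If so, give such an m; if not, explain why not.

m = 15

Scanning upward from m = 11 gives 137, 149, 161, 173, none divisible by 5. At m = 15 we get 12·15 + 5 = 185, and 185 = 5·37.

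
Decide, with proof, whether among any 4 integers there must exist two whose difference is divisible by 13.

Consider the 4 integers 28, 29, 30, 31. They lie in distinct residue classes modulo 13, since 4 ≤ 13.
No two share a residue, so no pair has difference divisible by 13; the claim fails for this set.

No, the set {28, 29, 30, 31} is a counterexample.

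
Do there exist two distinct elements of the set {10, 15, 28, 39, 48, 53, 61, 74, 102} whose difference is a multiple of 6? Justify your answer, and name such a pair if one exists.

Reduce each element mod 6: 10↦4, 15↦3, 28↦4, 39↦3, 48↦0, 53↦5, 61↦1, 74↦2, 102↦0. The residue 4 repeats (at 10 and 28), and 28 − 10 = 18 = 3·6.

Yes: 10 and 28.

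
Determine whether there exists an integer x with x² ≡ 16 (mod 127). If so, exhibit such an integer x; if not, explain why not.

x = 123

x = 123 works: 123² = 15129, and 15129 − 16 = 15113 = 119·127.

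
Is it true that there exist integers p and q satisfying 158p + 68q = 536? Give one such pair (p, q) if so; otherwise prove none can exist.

Since gcd(158, 68) = 2 and 536 = 2·268, Bézout's identity guarantees a solution.
Dividing through by 2 reduces the equation to 79p + 34q = 268.
Euclidean algorithm: 79 = 2·34 + 11, 34 = 3·11 + 1, 11 = 11·1 + 0.
Back-substituting, 1 = 34 − 3·11 = 34 − 3·(79 − 2·34) = −3·79 + 7·34; that is, 79·(-3) + 34·7 = 1.
Times 268: 79·(-804) + 34·1876 = 268, so (-804, 1876) solves it.
The general solution is p = -804 + 34k, q = 1876 − 79k; taking k = 24 gives the smaller pair p = 12, q = -20.
Check: 158·12 + 68·(-20) = 1896 − 1360 = 536. ✓

p = 12, q = -20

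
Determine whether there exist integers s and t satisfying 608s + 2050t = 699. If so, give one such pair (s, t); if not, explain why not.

No such integers exist.

Both 608 and 2050 are divisible by gcd(608, 2050) = 2, hence so is any combination 608s + 2050t.
But 699 = 2·349 + 1, so 2 ∤ 699.
So the equation is unsolvable over ℤ.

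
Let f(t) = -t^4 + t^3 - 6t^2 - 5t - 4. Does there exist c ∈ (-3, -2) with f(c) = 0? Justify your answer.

f(-3) = -151 and f(-2) = -42, both negative, so a sign-change argument is unavailable; we show f keeps this sign on the whole interval.
Substitute t = -2 − u, where 0 < u < 1 on the interval. Expanding, f(-2 − u) = -u^4 - 9u^3 - 36u^2 - 63u - 42.
The nonzero coefficients here are all negative, so for u > 0 every term is negative (or zero), and the constant term -42 is strictly negative.
So f is strictly negative on (-3, -2); no root exists in the interval.

No such root exists.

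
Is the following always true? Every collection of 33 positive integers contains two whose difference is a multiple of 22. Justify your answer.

Yes, this is always true.

There are exactly 22 possible remainders on division by 22.
Since 33 > 22, two of the 33 integers must share a residue class by the pigeonhole principle; call them a and b.
Then a ≡ b (mod 22), i.e. 22 ∣ (a − b).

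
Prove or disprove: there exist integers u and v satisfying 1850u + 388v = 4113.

No such integers exist.

Both 1850 and 388 are divisible by gcd(1850, 388) = 2, hence so is any combination 1850u + 388v.
But 4113 is not a multiple of 2 (it leaves remainder 1).
Therefore 1850u + 388v = 4113 has no solution in integers.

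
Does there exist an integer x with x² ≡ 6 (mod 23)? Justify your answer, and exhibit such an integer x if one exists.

x = 12 works: 12² = 144, and 144 − 6 = 138 = 6·23.

x = 12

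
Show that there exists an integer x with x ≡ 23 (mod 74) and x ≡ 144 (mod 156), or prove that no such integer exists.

gcd(74, 156) = 2. If x ≡ 23 (mod 74) and x ≡ 144 (mod 156), then x ≡ 23 (mod 2) and x ≡ 144 (mod 2).
These are incompatible: 23 − 144 = -121 is not divisible by 2.
Hence the system has no solution.

No, no such integer exists.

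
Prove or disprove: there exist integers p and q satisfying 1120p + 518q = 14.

p = 31, q = -67

gcd(1120, 518) = 14, and 14 divides 14, so integer solutions exist.
Dividing through by 14 reduces the equation to 80p + 37q = 1.
Euclidean algorithm: 80 = 2·37 + 6, 37 = 6·6 + 1, 6 = 6·1 + 0.
Unwinding: 1 = 37 − 6·6 = 37 − 6·(80 − 2·37) = −6·80 + 13·37, i.e. 80·(-6) + 37·13 = 1.
So (p, q) = (-6, 13) is a solution.
The general solution is p = -6 + 37k, q = 13 − 80k; taking k = 1 gives the smaller pair p = 31, q = -67.
Indeed 1120·31 + 518·(-67) = 34720 − 34706 = 14.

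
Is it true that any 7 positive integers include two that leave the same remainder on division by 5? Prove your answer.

True.

Partition the integers by their residue mod 5; there are 5 classes.
Since 7 > 5, two of the 7 integers must share a residue class by the pigeonhole principle; call them a and b.
So a and b have equal remainders mod 5, which is exactly what was to be shown.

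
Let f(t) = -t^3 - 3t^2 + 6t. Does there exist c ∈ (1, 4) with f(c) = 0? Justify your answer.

f(1) = 2 and f(4) = -88, which have opposite signs.
As a polynomial, f is continuous on every closed interval.
So by the Intermediate Value Theorem there is a c strictly between 1 and 4 with f(c) = 0.

Such a root exists.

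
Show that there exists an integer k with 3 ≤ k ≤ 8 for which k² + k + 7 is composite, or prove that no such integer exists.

At k = 7: 7² + 7 + 7 = 63 = 3·21, which is composite.

k = 7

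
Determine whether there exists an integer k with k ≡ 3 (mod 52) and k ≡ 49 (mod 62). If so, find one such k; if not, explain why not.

The moduli are not coprime: gcd(52, 62) = 2. Compatibility requires 2 ∣ (49 − 3) = 46, which holds, so solutions exist.
Put k = 3 + 52t, so we need 52t ≡ 46 (mod 62), equivalently (divide by 2) 26t ≡ 23 (mod 31).
Invert 26 mod 31 by the Euclidean algorithm: 31 = 1·26 + 5, 26 = 5·5 + 1, 5 = 5·1 + 0; back-substituting, 1 = 26 − 5·5 = 26 − 5·(31 − 1·26) = −5·31 + 6·26. Hence 26·6 ≡ 1, so 26⁻¹ ≡ 6 (mod 31).
Multiplying by 6: t ≡ 6·23 = 138 ≡ 14 (mod 31).
Then k = 3 + 52·14 = 731.
Check: 731 mod 52 = 3, 731 mod 62 = 49. ✓

k = 731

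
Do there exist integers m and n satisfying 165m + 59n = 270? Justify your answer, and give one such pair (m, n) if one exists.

m = 7, n = -15

Since gcd(165, 59) = 1, every integer is an integer combination of 165 and 59.
Euclidean algorithm: 165 = 2·59 + 47, 59 = 1·47 + 12, 47 = 3·12 + 11, 12 = 1·11 + 1, 11 = 11·1 + 0.
Back-substituting, 1 = 12 − 1·11 = 12 − (47 − 3·12) = −47 + 4·12 = −47 + 4·(59 − 1·47) = 4·59 − 5·47 = 4·59 − 5·(165 − 2·59) = −5·165 + 14·59; that is, 165·(-5) + 59·14 = 1.
Times 270: 165·(-1350) + 59·3780 = 270, so (-1350, 3780) solves it.
Shifting by a multiple of (59, −165) keeps it a solution: m = -1350 + 23·59 = 7, n = 3780 − 23·165 = -15.
Indeed 165·7 + 59·(-15) = 1155 − 885 = 270.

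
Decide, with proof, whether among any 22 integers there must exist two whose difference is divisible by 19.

Yes.

Each integer lies in one of the 19 residue classes modulo 19.
Placing 22 integers into 19 classes, some class receives at least two — say a and b.
Their difference a − b is then a multiple of 19.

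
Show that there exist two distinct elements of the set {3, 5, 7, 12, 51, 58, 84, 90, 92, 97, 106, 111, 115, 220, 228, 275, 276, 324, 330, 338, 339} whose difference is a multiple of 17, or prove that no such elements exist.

Reduce each element mod 17: 3↦3, 5↦5, 7↦7, 12↦12, 51↦0, 58↦7, 84↦16, 90↦5, 92↦7, 97↦12, 106↦4, 111↦9, 115↦13, 220↦16, 228↦7, 275↦3, 276↦4, 324↦1, 330↦7, 338↦15, 339↦16. The residue 3 repeats (at 3 and 275), and 275 − 3 = 272 = 16·17.

Yes: 3 and 275.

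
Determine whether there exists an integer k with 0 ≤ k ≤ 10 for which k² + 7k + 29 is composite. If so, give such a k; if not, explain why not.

The values for k = 0, 1, …, 10 are 29, 37, 47, 59, 73, 89, 107, 127, 149, 173, 199, and each of these is prime.
So no value in the range makes the expression composite.

There is no such integer k in that range.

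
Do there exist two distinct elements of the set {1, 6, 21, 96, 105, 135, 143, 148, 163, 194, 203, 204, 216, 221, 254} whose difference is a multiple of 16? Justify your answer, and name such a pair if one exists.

No such pair exists.

Residues mod 16: 1↦1, 6↦6, 21↦5, 96↦0, 105↦9, 135↦7, 143↦15, 148↦4, 163↦3, 194↦2, 203↦11, 204↦12, 216↦8, 221↦13, 254↦14.
No residue repeats among the 15 elements, so no pair has difference ≡ 0 (mod 16).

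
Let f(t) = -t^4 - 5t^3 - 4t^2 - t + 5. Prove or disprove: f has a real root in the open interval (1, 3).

No such root exists.

f(1) = -6 and f(3) = -250, both negative, so a sign-change argument is unavailable; we show f keeps this sign on the whole interval.
Shift to the endpoint 1: with t = 1 + u (0 < u < 2), one computes f(1 + u) = -u^4 - 9u^3 - 25u^2 - 28u - 6.
The nonzero coefficients here are all negative, so for u > 0 every term is negative (or zero), and the constant term -6 is strictly negative.
So f is strictly negative on (1, 3); no root exists in the interval.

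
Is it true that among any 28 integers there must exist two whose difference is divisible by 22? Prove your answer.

True.

Each integer lies in one of the 22 residue classes modulo 22.
With 28 integers and only 22 classes, the pigeonhole principle forces two of them, say a and b, into the same class.
Equal remainders mean a − b ≡ 0 (mod 22), so 22 divides their difference.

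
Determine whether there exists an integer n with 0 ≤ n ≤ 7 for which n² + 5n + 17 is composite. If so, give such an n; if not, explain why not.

The values for n = 0, 1, …, 7 are 17, 23, 31, 41, 53, 67, 83, 101, and each of these is prime.
So no value in the range makes the expression composite.

No, no such integer n in that range exists.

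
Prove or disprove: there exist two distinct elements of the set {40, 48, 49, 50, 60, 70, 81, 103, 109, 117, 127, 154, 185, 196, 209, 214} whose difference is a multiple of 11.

Reduce each element mod 11: 40↦7, 48↦4, 49↦5, 50↦6, 60↦5, 70↦4, 81↦4, 103↦4, 109↦10, 117↦7, 127↦6, 154↦0, 185↦9, 196↦9, 209↦0, 214↦5. The residue 7 repeats (at 40 and 117), and 117 − 40 = 77 = 7·11.

The pair (40, 117) works.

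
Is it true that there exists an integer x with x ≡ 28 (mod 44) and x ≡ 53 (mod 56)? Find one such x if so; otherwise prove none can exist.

Reduce both congruences modulo 4, which divides 44 and 56: they say x ≡ 28 (mod 4) and x ≡ 53 (mod 4).
But 28 mod 4 = 0 while 53 mod 4 = 1, a contradiction.
Hence the system has no solution.

No, no such integer exists.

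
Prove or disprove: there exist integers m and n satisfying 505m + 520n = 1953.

No, no such integers exist.

Both 505 and 520 are divisible by gcd(505, 520) = 5, hence so is any combination 505m + 520n.
But 1953 = 5·390 + 3, so 5 ∤ 1953.
So the equation is unsolvable over ℤ.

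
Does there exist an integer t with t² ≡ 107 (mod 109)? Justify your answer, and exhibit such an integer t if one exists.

No, no such integer exists.

109 is prime, so by Euler's criterion 107 is a square mod 109 iff 107^((109−1)/2) = 107^54 ≡ 1 (mod 109).
Squaring successively (mod 109): 107^2 = 11449 ≡ 4; 107^4 ≡ 4² = 16 ≡ 16; 107^8 ≡ 16² = 256 ≡ 38; 107^16 ≡ 38² = 1444 ≡ 27; 107^32 ≡ 27² = 729 ≡ 75.
Since 54 = 32 + 16 + 4 + 2, 107^54 ≡ 75 · 27 · 16 · 4; multiplying out mod 109: 75·27 = 2025 ≡ 63, then 63·16 = 1008 ≡ 27, then 27·4 = 108 ≡ 108. Thus 107^54 ≡ 108 ≡ −1 (mod 109).
By Euler's criterion 107 is a quadratic non-residue mod 109: no t satisfies t² ≡ 107 (mod 109).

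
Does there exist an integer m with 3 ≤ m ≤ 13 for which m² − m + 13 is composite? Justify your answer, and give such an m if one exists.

m = 4

At m = 4: 4² − 4 + 13 = 25 = 5·5, which is composite.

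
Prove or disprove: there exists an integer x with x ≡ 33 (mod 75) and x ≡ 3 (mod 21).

x = 108

gcd(75, 21) = 3. A simultaneous solution exists iff 33 ≡ 3 (mod 3); here 33 mod 3 = 0 = 3 mod 3, so it does.
The integers ≡ 33 (mod 75) are 33, 108, …; their remainders mod 21 are 12, 3, so x = 108 is the first that is ≡ 3 (mod 21).
Check: 108 mod 75 = 33, 108 mod 21 = 3. ✓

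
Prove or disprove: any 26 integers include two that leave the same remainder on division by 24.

Yes, this is always true.

Each integer lies in one of the 24 residue classes modulo 24.
With 26 integers and only 24 classes, the pigeonhole principle forces two of them, say a and b, into the same class.
So a and b have equal remainders mod 24, which is exactly what was to be shown.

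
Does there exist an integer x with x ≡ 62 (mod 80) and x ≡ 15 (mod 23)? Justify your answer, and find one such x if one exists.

x = 222

gcd(80, 23) = 1, so the Chinese Remainder Theorem guarantees exactly one residue class mod 1840 satisfying both.
Any solution of the first congruence is x = 62 + 80t; substituting into the second, 80t ≡ 15 − 62 ≡ 22 (mod 23).
80 ≡ 11 (mod 23), so this reads 11t ≡ 22 (mod 23). Note 11·21 = 231 ≡ 1 (mod 23) (as 231 − 1 = 10·23), so 11⁻¹ ≡ 21.
Multiplying by 21: t ≡ 21·22 = 462 ≡ 2 (mod 23).
With t = 2: x = 62 + 80·2 = 222.
Indeed 222 ≡ 62 (mod 80) and 222 ≡ 15 (mod 23).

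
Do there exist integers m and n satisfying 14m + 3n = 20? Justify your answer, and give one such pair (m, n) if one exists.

m = 1, n = 2

14 and 3 are coprime, so 14m + 3n ranges over all of ℤ.
Euclidean algorithm: 14 = 4·3 + 2, 3 = 1·2 + 1, 2 = 2·1 + 0.
Back-substituting, 1 = 3 − 1·2 = 3 − (14 − 4·3) = −14 + 5·3; that is, 14·(-1) + 3·5 = 1.
Times 20: 14·(-20) + 3·100 = 20, so (-20, 100) solves it.
Shifting by a multiple of (3, −14) keeps it a solution: m = -20 + 7·3 = 1, n = 100 − 7·14 = 2.
Check: 14·1 + 3·2 = 14 + 6 = 20. ✓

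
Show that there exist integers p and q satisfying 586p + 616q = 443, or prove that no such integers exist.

Any value of 586p + 616q is a multiple of gcd(586, 616) = 2.
But 443 is not a multiple of 2 (it leaves remainder 1).
Hence no integers p, q satisfy the equation.

No, no such integers exist.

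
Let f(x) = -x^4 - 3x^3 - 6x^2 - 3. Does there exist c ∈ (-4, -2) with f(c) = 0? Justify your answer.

The endpoint values f(-4) = -163 and f(-2) = -19 are both negative. Claim: f(x) < 0 for every x in (-4, -2).
Shift to the endpoint -2: with x = -2 − u (0 < u < 2), one computes f(-2 − u) = -u^4 - 5u^3 - 12u^2 - 20u - 19.
All 5 nonzero coefficients of this polynomial in u are negative; hence for u > 0 the value is a sum of negative terms (the constant -19 among them).
Therefore f(x) < 0 throughout (-4, -2), and f has no zero there.

No such root exists.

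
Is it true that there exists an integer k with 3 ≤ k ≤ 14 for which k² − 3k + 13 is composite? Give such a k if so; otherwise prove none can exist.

k = 12

At k = 12: 12² − 3·12 + 13 = 121 = 11·11, which is composite.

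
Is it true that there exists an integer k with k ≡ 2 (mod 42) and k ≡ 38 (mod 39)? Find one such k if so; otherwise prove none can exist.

The moduli are not coprime: gcd(42, 39) = 3. Compatibility requires 3 ∣ (38 − 2) = 36, which holds, so solutions exist.
Write k = 2 + 42t. Then 42t ≡ 38 − 2 ≡ 36 (mod 39); dividing through by 3 gives 14t ≡ 12 (mod 13).
14 ≡ 1 (mod 13), so this reads 1t ≡ 12 (mod 13). So t ≡ 12 (mod 13).
Then k = 2 + 42·12 = 506.
Indeed 506 ≡ 2 (mod 42) and 506 ≡ 38 (mod 39).

k = 506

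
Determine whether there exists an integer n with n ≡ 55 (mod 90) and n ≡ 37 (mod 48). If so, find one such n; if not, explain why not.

n = 325

gcd(90, 48) = 6. A simultaneous solution exists iff 55 ≡ 37 (mod 6); here 55 mod 6 = 1 = 37 mod 6, so it does.
List candidates n ≡ 55 (mod 90): 55, 145, 235, 325. Modulo 48 these are 7, 1, 43, 37; 325 gives 37 as required.
Indeed 325 ≡ 55 (mod 90) and 325 ≡ 37 (mod 48).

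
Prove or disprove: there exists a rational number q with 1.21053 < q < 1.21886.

q = 17/14

Look for a denominator N such that an integer falls strictly between N·1.21053 and N·1.21886. N = 14 works: 14·1.21053 = 16.94742 < 17 < 17.06404 = 14·1.21886.
Hence 17/14 is a rational number with 1.21053 < 17/14 < 1.21886.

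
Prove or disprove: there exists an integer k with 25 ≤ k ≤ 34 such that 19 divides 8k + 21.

k = 33 works, since 8·33 + 21 = 285 = 15·19.

k = 33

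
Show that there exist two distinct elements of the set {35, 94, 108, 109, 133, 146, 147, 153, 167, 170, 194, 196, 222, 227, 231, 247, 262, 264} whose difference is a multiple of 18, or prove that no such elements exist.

No such pair exists.

Residues mod 18: 35↦17, 94↦4, 108↦0, 109↦1, 133↦7, 146↦2, 147↦3, 153↦9, 167↦5, 170↦8, 194↦14, 196↦16, 222↦6, 227↦11, 231↦15, 247↦13, 262↦10, 264↦12.
These 18 residues are pairwise different, hence no difference of two elements is divisible by 18.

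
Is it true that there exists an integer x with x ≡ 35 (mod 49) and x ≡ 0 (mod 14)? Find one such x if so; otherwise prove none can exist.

x = 84

Here gcd(49, 14) = 7, and both 35 and 0 leave remainder 0 mod 7, so the system is consistent.
List candidates x ≡ 35 (mod 49): 35, 84. Modulo 14 these are 7, 0; 84 gives 0 as required.
Indeed 84 ≡ 35 (mod 49) and 84 ≡ 0 (mod 14).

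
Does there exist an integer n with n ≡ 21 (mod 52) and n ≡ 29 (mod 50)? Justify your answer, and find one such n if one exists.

The moduli are not coprime: gcd(52, 50) = 2. Compatibility requires 2 ∣ (29 − 21) = 8, which holds, so solutions exist.
The integers ≡ 21 (mod 52) are 21, 73, 125, 177, 229, …; their remainders mod 50 are 21, 23, 25, 27, 29, so n = 229 is the first that is ≡ 29 (mod 50).
Indeed 229 ≡ 21 (mod 52) and 229 ≡ 29 (mod 50).

n = 229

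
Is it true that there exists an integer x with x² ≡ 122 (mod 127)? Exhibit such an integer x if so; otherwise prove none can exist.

x = 54 works: 54² = 2916, and 2916 − 122 = 2794 = 22·127.

x = 54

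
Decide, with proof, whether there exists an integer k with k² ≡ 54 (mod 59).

No such integer exists.

Apply Euler's criterion with the prime 59: 54 is a quadratic residue iff 54^29 ≡ 1 (mod 59), and a non-residue iff it is ≡ −1.
Squaring successively (mod 59): 54^2 = 2916 ≡ 25; 54^4 ≡ 25² = 625 ≡ 35; 54^8 ≡ 35² = 1225 ≡ 45; 54^16 ≡ 45² = 2025 ≡ 19.
Since 29 = 16 + 8 + 4 + 1, 54^29 ≡ 19 · 45 · 35 · 54; multiplying out mod 59: 19·45 = 855 ≡ 29, then 29·35 = 1015 ≡ 12, then 12·54 = 648 ≡ 58. Thus 54^29 ≡ 58 ≡ −1 (mod 59).
The value −1 means 54 is a non-residue modulo 59, so k² ≡ 54 (mod 59) is impossible.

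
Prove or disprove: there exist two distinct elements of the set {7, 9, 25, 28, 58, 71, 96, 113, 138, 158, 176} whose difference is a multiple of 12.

No such pair exists.

Two integers differ by a multiple of 12 exactly when they have the same residue mod 12. The residues are 7↦7, 9↦9, 25↦1, 28↦4, 58↦10, 71↦11, 96↦0, 113↦5, 138↦6, 158↦2, 176↦8.
No residue repeats among the 11 elements, so no pair has difference ≡ 0 (mod 12).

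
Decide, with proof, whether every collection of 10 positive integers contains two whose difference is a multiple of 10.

No; for instance {16, 17, 18, 19, 20, 21, 22, 23, 24, 25} is a counterexample.

Take the 10 consecutive integers 16, 17, …, 25: their residues mod 10 are all distinct because 10 ≤ 10.
The differences between them range over 1, …, 9, none of which is divisible by 10.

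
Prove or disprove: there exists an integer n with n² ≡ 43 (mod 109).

Take n = 77. Then 77² = 5929 = 54·109 + 43, so 77² ≡ 43 (mod 109).

n = 77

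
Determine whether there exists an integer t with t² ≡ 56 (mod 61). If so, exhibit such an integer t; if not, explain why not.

Take t = 19. Then 19² = 361 = 5·61 + 56, so 19² ≡ 56 (mod 61).

t = 19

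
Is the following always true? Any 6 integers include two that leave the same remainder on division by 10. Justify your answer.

No; for instance {44, 45, 46, 47, 48, 49} is a counterexample.

Take the 6 consecutive integers 44, 45, …, 49: their residues mod 10 are all distinct because 6 ≤ 10.
Hence this collection has no pair with equal remainders mod 10, disproving the claim.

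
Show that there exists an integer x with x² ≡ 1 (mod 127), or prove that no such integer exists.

Take x = 1. Then 1² = 1, and since 0 ≤ 1 < 127 this is already reduced: 1² ≡ 1 (mod 127).

x = 1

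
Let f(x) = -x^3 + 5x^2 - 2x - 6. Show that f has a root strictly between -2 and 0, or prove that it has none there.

Such a root exists.

f(-2) = 26 and f(0) = -6, which have opposite signs.
f is continuous everywhere (it is a polynomial), in particular on [-2, 0].
By the Intermediate Value Theorem f must vanish at some point of (-2, 0).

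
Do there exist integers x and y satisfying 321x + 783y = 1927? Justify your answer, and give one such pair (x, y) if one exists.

Both 321 and 783 are divisible by gcd(321, 783) = 3, hence so is any combination 321x + 783y.
But 1927 = 3·642 + 1, so 3 ∤ 1927.
Hence no integers x, y satisfy the equation.

No, no such integers exist.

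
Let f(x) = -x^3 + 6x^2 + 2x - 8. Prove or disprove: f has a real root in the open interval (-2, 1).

f(-2) = 20 and f(1) = -1, which have opposite signs.
As a polynomial, f is continuous on every closed interval.
By the Intermediate Value Theorem f must vanish at some point of (-2, 1).

Such a root exists.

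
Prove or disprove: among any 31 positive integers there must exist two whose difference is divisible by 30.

Yes.

Partition the integers by their residue mod 30; there are 30 classes.
Placing 31 integers into 30 classes, some class receives at least two — say a and b.
Their difference a − b is then a multiple of 30.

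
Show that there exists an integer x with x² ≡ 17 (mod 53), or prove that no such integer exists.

x = 32

x = 32 works: 32² = 1024, and 1024 − 17 = 1007 = 19·53.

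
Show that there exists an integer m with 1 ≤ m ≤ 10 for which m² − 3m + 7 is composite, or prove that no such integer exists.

m = 6

At m = 6: 6² − 3·6 + 7 = 25 = 5·5, which is composite.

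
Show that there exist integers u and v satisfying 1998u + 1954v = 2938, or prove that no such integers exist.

u = 200, v = -203

Since gcd(1998, 1954) = 2 and 2938 = 2·1469, Bézout's identity guarantees a solution.
Dividing through by 2 reduces the equation to 999u + 977v = 1469.
Run the Euclidean algorithm on 999 and 977: 999 = 1·977 + 22, 977 = 44·22 + 9, 22 = 2·9 + 4, 9 = 2·4 + 1, 4 = 4·1 + 0.
Working back up the chain: 1 = 9 − 2·4 = 9 − 2·(22 − 2·9) = −2·22 + 5·9 = −2·22 + 5·(977 − 44·22) = 5·977 − 222·22 = 5·977 − 222·(999 − 1·977) = −222·999 + 227·977. So 999·(-222) + 977·227 = 1.
Scaling by 1469 gives the particular solution (u, v) = (-326118, 333463).
Adding 334·977 to u and subtracting 334·999 from v gives the tidier solution (200, -203).
Indeed 1998·200 + 1954·(-203) = 399600 − 396662 = 2938.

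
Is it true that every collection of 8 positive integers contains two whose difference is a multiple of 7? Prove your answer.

True.

There are exactly 7 possible remainders on division by 7.
With 8 integers and only 7 classes, the pigeonhole principle forces two of them, say a and b, into the same class.
Equal remainders mean a − b ≡ 0 (mod 7), so 7 divides their difference.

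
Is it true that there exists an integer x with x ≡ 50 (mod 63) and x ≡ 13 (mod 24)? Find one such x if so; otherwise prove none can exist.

Both moduli are multiples of 3 = gcd(63, 24), so any solution would satisfy x ≡ 50 and x ≡ 13 modulo 3 simultaneously.
But 50 mod 3 = 2 while 13 mod 3 = 1, a contradiction.
So no integer satisfies both congruences.

No such integer exists.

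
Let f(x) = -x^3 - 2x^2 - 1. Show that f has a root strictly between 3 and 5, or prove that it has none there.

No such root exists.

f(3) = -46 and f(5) = -176, both negative, so a sign-change argument is unavailable; we show f keeps this sign on the whole interval.
Substitute x = 3 + u, where 0 < u < 2 on the interval. Expanding, f(3 + u) = -u^3 - 11u^2 - 39u - 46.
All 4 nonzero coefficients of this polynomial in u are negative; hence for u > 0 the value is a sum of negative terms (the constant -46 among them).
So f is strictly negative on (3, 5); no root exists in the interval.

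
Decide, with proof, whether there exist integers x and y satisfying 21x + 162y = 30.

Since gcd(21, 162) = 3 and 30 = 3·10, Bézout's identity guarantees a solution.
Dividing through by 3 reduces the equation to 7x + 54y = 10.
Run the Euclidean algorithm on 54 and 7: 54 = 7·7 + 5, 7 = 1·5 + 2, 5 = 2·2 + 1, 2 = 2·1 + 0.
Unwinding: 1 = 5 − 2·2 = 5 − 2·(7 − 1·5) = −2·7 + 3·5 = −2·7 + 3·(54 − 7·7) = 3·54 − 23·7, i.e. 7·(-23) + 54·3 = 1.
Scaling by 10 gives the particular solution (x, y) = (-230, 30).
The general solution is x = -230 + 54k, y = 30 − 7k; taking k = 5 gives the smaller pair x = 40, y = -5.
Check: 21·40 + 162·(-5) = 840 − 810 = 30. ✓

x = 40, y = -5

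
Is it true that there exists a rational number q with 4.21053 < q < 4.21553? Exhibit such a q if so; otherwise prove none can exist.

Scale by 14: the interval becomes (58.94742, 59.01742), which contains the integer 59.
Hence 59/14 is a rational number with 4.21053 < 59/14 < 4.21553.

q = 59/14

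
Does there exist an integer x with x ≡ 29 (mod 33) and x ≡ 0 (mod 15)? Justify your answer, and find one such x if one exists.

There is no such integer.

Both moduli are multiples of 3 = gcd(33, 15), so any solution would satisfy x ≡ 29 and x ≡ 0 modulo 3 simultaneously.
These are incompatible: 29 − 0 = 29 is not divisible by 3.
Therefore no such x exists.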